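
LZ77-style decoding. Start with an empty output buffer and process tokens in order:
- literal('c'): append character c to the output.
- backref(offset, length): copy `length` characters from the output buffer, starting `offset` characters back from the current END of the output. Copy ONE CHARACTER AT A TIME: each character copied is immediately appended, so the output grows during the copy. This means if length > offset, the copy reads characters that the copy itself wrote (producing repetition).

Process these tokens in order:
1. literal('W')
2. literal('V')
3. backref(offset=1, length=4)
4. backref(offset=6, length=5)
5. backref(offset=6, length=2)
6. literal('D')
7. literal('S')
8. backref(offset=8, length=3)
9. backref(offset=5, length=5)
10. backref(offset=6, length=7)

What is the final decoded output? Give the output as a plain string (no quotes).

Answer: WVVVVVWVVVVVWDSVVVDSVVVVDSVVVV

Derivation:
Token 1: literal('W'). Output: "W"
Token 2: literal('V'). Output: "WV"
Token 3: backref(off=1, len=4) (overlapping!). Copied 'VVVV' from pos 1. Output: "WVVVVV"
Token 4: backref(off=6, len=5). Copied 'WVVVV' from pos 0. Output: "WVVVVVWVVVV"
Token 5: backref(off=6, len=2). Copied 'VW' from pos 5. Output: "WVVVVVWVVVVVW"
Token 6: literal('D'). Output: "WVVVVVWVVVVVWD"
Token 7: literal('S'). Output: "WVVVVVWVVVVVWDS"
Token 8: backref(off=8, len=3). Copied 'VVV' from pos 7. Output: "WVVVVVWVVVVVWDSVVV"
Token 9: backref(off=5, len=5). Copied 'DSVVV' from pos 13. Output: "WVVVVVWVVVVVWDSVVVDSVVV"
Token 10: backref(off=6, len=7) (overlapping!). Copied 'VDSVVVV' from pos 17. Output: "WVVVVVWVVVVVWDSVVVDSVVVVDSVVVV"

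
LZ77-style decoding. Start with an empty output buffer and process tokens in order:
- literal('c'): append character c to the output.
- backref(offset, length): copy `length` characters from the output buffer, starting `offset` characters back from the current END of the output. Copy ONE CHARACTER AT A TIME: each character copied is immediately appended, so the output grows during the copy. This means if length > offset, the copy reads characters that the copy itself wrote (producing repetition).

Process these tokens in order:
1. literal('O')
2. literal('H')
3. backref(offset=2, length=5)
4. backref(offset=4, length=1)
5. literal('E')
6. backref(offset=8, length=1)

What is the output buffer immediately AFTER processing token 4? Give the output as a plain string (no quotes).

Answer: OHOHOHOH

Derivation:
Token 1: literal('O'). Output: "O"
Token 2: literal('H'). Output: "OH"
Token 3: backref(off=2, len=5) (overlapping!). Copied 'OHOHO' from pos 0. Output: "OHOHOHO"
Token 4: backref(off=4, len=1). Copied 'H' from pos 3. Output: "OHOHOHOH"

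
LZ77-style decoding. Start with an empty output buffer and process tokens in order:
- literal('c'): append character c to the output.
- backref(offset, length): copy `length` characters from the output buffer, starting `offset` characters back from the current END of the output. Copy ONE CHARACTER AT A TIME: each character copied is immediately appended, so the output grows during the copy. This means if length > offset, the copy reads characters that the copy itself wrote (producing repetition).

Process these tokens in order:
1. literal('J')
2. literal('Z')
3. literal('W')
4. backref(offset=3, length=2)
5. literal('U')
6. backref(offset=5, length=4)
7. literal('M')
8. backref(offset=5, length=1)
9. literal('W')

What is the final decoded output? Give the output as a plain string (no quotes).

Token 1: literal('J'). Output: "J"
Token 2: literal('Z'). Output: "JZ"
Token 3: literal('W'). Output: "JZW"
Token 4: backref(off=3, len=2). Copied 'JZ' from pos 0. Output: "JZWJZ"
Token 5: literal('U'). Output: "JZWJZU"
Token 6: backref(off=5, len=4). Copied 'ZWJZ' from pos 1. Output: "JZWJZUZWJZ"
Token 7: literal('M'). Output: "JZWJZUZWJZM"
Token 8: backref(off=5, len=1). Copied 'Z' from pos 6. Output: "JZWJZUZWJZMZ"
Token 9: literal('W'). Output: "JZWJZUZWJZMZW"

Answer: JZWJZUZWJZMZW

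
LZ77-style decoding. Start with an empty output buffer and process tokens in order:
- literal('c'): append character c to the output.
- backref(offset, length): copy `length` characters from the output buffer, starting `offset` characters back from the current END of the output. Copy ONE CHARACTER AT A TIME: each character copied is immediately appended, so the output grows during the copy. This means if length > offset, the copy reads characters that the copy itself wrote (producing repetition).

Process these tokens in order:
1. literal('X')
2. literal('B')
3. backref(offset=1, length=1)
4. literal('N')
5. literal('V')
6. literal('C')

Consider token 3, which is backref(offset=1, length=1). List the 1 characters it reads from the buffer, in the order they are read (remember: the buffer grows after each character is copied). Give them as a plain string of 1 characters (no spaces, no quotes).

Token 1: literal('X'). Output: "X"
Token 2: literal('B'). Output: "XB"
Token 3: backref(off=1, len=1). Buffer before: "XB" (len 2)
  byte 1: read out[1]='B', append. Buffer now: "XBB"

Answer: B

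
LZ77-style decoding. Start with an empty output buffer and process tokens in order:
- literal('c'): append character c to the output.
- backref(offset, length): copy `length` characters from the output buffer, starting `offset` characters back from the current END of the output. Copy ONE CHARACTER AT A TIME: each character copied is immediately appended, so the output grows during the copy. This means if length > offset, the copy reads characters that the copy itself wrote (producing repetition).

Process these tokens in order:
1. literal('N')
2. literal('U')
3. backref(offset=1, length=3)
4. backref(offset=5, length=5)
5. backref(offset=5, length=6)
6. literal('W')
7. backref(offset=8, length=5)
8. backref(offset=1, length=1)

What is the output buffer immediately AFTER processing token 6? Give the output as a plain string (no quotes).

Token 1: literal('N'). Output: "N"
Token 2: literal('U'). Output: "NU"
Token 3: backref(off=1, len=3) (overlapping!). Copied 'UUU' from pos 1. Output: "NUUUU"
Token 4: backref(off=5, len=5). Copied 'NUUUU' from pos 0. Output: "NUUUUNUUUU"
Token 5: backref(off=5, len=6) (overlapping!). Copied 'NUUUUN' from pos 5. Output: "NUUUUNUUUUNUUUUN"
Token 6: literal('W'). Output: "NUUUUNUUUUNUUUUNW"

Answer: NUUUUNUUUUNUUUUNW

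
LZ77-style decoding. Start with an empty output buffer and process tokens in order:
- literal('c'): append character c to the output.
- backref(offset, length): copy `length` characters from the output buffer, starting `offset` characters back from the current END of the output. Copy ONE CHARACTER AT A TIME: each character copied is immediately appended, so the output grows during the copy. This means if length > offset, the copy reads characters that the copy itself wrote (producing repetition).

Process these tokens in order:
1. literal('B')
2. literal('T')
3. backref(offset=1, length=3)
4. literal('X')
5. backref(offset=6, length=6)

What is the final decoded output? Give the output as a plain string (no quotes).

Answer: BTTTTXBTTTTX

Derivation:
Token 1: literal('B'). Output: "B"
Token 2: literal('T'). Output: "BT"
Token 3: backref(off=1, len=3) (overlapping!). Copied 'TTT' from pos 1. Output: "BTTTT"
Token 4: literal('X'). Output: "BTTTTX"
Token 5: backref(off=6, len=6). Copied 'BTTTTX' from pos 0. Output: "BTTTTXBTTTTX"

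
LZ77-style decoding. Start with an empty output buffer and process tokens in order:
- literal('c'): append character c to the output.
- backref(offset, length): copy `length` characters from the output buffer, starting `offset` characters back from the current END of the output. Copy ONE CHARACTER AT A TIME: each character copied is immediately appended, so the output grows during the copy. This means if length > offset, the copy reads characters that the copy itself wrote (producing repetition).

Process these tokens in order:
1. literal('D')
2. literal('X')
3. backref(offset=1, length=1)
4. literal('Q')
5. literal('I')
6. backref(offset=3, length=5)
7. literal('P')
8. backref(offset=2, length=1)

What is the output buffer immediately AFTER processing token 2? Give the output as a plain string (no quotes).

Answer: DX

Derivation:
Token 1: literal('D'). Output: "D"
Token 2: literal('X'). Output: "DX"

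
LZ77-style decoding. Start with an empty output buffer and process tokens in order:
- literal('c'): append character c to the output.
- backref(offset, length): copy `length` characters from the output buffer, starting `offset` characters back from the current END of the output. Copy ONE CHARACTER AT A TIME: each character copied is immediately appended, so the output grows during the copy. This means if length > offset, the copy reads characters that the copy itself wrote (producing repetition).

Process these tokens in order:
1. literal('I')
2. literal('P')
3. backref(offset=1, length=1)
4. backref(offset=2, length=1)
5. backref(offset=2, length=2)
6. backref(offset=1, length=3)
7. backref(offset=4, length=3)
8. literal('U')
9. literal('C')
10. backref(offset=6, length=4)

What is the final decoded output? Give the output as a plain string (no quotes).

Answer: IPPPPPPPPPPPUCPPPP

Derivation:
Token 1: literal('I'). Output: "I"
Token 2: literal('P'). Output: "IP"
Token 3: backref(off=1, len=1). Copied 'P' from pos 1. Output: "IPP"
Token 4: backref(off=2, len=1). Copied 'P' from pos 1. Output: "IPPP"
Token 5: backref(off=2, len=2). Copied 'PP' from pos 2. Output: "IPPPPP"
Token 6: backref(off=1, len=3) (overlapping!). Copied 'PPP' from pos 5. Output: "IPPPPPPPP"
Token 7: backref(off=4, len=3). Copied 'PPP' from pos 5. Output: "IPPPPPPPPPPP"
Token 8: literal('U'). Output: "IPPPPPPPPPPPU"
Token 9: literal('C'). Output: "IPPPPPPPPPPPUC"
Token 10: backref(off=6, len=4). Copied 'PPPP' from pos 8. Output: "IPPPPPPPPPPPUCPPPP"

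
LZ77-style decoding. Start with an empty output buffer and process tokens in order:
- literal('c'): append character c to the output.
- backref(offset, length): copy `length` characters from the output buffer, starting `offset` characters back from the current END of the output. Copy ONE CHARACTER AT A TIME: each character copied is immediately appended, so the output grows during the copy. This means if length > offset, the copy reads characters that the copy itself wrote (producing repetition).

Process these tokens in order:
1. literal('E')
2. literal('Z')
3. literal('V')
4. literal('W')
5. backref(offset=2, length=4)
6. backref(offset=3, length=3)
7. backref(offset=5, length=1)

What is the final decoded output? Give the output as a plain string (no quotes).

Answer: EZVWVWVWWVWV

Derivation:
Token 1: literal('E'). Output: "E"
Token 2: literal('Z'). Output: "EZ"
Token 3: literal('V'). Output: "EZV"
Token 4: literal('W'). Output: "EZVW"
Token 5: backref(off=2, len=4) (overlapping!). Copied 'VWVW' from pos 2. Output: "EZVWVWVW"
Token 6: backref(off=3, len=3). Copied 'WVW' from pos 5. Output: "EZVWVWVWWVW"
Token 7: backref(off=5, len=1). Copied 'V' from pos 6. Output: "EZVWVWVWWVWV"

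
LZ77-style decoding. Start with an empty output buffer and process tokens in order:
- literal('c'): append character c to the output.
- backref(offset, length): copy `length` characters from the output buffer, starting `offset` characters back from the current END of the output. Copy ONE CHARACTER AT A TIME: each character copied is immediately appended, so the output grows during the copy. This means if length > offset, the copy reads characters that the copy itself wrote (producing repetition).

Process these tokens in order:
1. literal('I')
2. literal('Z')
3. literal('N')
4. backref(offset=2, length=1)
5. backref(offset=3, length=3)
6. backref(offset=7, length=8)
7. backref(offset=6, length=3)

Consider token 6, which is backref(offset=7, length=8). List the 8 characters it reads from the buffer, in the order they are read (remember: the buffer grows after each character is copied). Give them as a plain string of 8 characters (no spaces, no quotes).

Answer: IZNZZNZI

Derivation:
Token 1: literal('I'). Output: "I"
Token 2: literal('Z'). Output: "IZ"
Token 3: literal('N'). Output: "IZN"
Token 4: backref(off=2, len=1). Copied 'Z' from pos 1. Output: "IZNZ"
Token 5: backref(off=3, len=3). Copied 'ZNZ' from pos 1. Output: "IZNZZNZ"
Token 6: backref(off=7, len=8). Buffer before: "IZNZZNZ" (len 7)
  byte 1: read out[0]='I', append. Buffer now: "IZNZZNZI"
  byte 2: read out[1]='Z', append. Buffer now: "IZNZZNZIZ"
  byte 3: read out[2]='N', append. Buffer now: "IZNZZNZIZN"
  byte 4: read out[3]='Z', append. Buffer now: "IZNZZNZIZNZ"
  byte 5: read out[4]='Z', append. Buffer now: "IZNZZNZIZNZZ"
  byte 6: read out[5]='N', append. Buffer now: "IZNZZNZIZNZZN"
  byte 7: read out[6]='Z', append. Buffer now: "IZNZZNZIZNZZNZ"
  byte 8: read out[7]='I', append. Buffer now: "IZNZZNZIZNZZNZI"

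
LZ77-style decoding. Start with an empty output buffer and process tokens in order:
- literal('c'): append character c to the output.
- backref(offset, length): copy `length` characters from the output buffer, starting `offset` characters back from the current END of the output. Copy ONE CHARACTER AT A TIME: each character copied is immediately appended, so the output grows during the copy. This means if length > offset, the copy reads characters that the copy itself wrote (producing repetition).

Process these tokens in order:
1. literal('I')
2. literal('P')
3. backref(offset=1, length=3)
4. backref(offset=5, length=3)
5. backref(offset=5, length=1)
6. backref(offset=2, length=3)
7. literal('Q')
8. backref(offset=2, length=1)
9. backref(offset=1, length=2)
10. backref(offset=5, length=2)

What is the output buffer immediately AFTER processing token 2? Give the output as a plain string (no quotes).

Token 1: literal('I'). Output: "I"
Token 2: literal('P'). Output: "IP"

Answer: IP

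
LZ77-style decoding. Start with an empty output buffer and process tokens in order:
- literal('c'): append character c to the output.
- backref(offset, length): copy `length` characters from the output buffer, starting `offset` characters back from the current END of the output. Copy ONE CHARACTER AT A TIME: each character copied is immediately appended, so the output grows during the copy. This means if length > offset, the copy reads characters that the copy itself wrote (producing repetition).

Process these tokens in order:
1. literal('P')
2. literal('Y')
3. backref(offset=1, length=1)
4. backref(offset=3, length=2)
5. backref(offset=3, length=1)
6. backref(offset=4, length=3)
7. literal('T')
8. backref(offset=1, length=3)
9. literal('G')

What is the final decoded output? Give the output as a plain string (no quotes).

Token 1: literal('P'). Output: "P"
Token 2: literal('Y'). Output: "PY"
Token 3: backref(off=1, len=1). Copied 'Y' from pos 1. Output: "PYY"
Token 4: backref(off=3, len=2). Copied 'PY' from pos 0. Output: "PYYPY"
Token 5: backref(off=3, len=1). Copied 'Y' from pos 2. Output: "PYYPYY"
Token 6: backref(off=4, len=3). Copied 'YPY' from pos 2. Output: "PYYPYYYPY"
Token 7: literal('T'). Output: "PYYPYYYPYT"
Token 8: backref(off=1, len=3) (overlapping!). Copied 'TTT' from pos 9. Output: "PYYPYYYPYTTTT"
Token 9: literal('G'). Output: "PYYPYYYPYTTTTG"

Answer: PYYPYYYPYTTTTG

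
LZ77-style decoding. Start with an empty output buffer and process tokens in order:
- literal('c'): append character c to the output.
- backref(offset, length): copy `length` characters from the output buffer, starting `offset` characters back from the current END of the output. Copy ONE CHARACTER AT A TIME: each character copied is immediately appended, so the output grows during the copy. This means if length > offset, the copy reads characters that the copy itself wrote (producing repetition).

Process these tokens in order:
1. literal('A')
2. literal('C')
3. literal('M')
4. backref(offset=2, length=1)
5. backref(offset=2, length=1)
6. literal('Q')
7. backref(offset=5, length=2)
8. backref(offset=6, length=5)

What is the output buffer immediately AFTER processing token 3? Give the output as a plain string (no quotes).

Token 1: literal('A'). Output: "A"
Token 2: literal('C'). Output: "AC"
Token 3: literal('M'). Output: "ACM"

Answer: ACM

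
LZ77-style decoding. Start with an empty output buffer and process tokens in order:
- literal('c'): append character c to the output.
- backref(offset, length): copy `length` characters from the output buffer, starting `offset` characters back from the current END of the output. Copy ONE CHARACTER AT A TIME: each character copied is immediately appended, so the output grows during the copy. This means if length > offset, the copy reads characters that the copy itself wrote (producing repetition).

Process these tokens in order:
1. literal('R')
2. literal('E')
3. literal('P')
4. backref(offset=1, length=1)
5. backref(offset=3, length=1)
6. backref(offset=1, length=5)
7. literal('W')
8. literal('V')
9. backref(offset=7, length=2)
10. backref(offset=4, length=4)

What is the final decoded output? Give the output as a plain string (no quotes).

Answer: REPPEEEEEEWVEEWVEE

Derivation:
Token 1: literal('R'). Output: "R"
Token 2: literal('E'). Output: "RE"
Token 3: literal('P'). Output: "REP"
Token 4: backref(off=1, len=1). Copied 'P' from pos 2. Output: "REPP"
Token 5: backref(off=3, len=1). Copied 'E' from pos 1. Output: "REPPE"
Token 6: backref(off=1, len=5) (overlapping!). Copied 'EEEEE' from pos 4. Output: "REPPEEEEEE"
Token 7: literal('W'). Output: "REPPEEEEEEW"
Token 8: literal('V'). Output: "REPPEEEEEEWV"
Token 9: backref(off=7, len=2). Copied 'EE' from pos 5. Output: "REPPEEEEEEWVEE"
Token 10: backref(off=4, len=4). Copied 'WVEE' from pos 10. Output: "REPPEEEEEEWVEEWVEE"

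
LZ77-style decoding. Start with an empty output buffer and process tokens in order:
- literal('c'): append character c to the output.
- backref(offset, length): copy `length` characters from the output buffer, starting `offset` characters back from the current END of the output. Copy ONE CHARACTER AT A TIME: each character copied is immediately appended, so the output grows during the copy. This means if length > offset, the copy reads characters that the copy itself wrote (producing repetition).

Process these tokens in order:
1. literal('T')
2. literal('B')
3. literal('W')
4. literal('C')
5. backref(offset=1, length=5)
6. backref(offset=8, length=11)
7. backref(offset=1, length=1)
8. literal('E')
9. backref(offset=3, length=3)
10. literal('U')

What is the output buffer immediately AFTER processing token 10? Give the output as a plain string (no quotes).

Answer: TBWCCCCCCBWCCCCCCBWCCECCEU

Derivation:
Token 1: literal('T'). Output: "T"
Token 2: literal('B'). Output: "TB"
Token 3: literal('W'). Output: "TBW"
Token 4: literal('C'). Output: "TBWC"
Token 5: backref(off=1, len=5) (overlapping!). Copied 'CCCCC' from pos 3. Output: "TBWCCCCCC"
Token 6: backref(off=8, len=11) (overlapping!). Copied 'BWCCCCCCBWC' from pos 1. Output: "TBWCCCCCCBWCCCCCCBWC"
Token 7: backref(off=1, len=1). Copied 'C' from pos 19. Output: "TBWCCCCCCBWCCCCCCBWCC"
Token 8: literal('E'). Output: "TBWCCCCCCBWCCCCCCBWCCE"
Token 9: backref(off=3, len=3). Copied 'CCE' from pos 19. Output: "TBWCCCCCCBWCCCCCCBWCCECCE"
Token 10: literal('U'). Output: "TBWCCCCCCBWCCCCCCBWCCECCEU"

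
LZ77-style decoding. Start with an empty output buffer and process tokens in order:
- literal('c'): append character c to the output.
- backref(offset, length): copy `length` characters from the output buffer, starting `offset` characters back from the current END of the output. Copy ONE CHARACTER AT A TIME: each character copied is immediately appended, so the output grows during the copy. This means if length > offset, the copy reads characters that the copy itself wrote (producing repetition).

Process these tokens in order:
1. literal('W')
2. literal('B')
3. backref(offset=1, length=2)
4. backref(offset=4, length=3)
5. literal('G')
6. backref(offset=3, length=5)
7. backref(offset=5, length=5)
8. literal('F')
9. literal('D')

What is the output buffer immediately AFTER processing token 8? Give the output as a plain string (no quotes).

Answer: WBBBWBBGBBGBBBBGBBF

Derivation:
Token 1: literal('W'). Output: "W"
Token 2: literal('B'). Output: "WB"
Token 3: backref(off=1, len=2) (overlapping!). Copied 'BB' from pos 1. Output: "WBBB"
Token 4: backref(off=4, len=3). Copied 'WBB' from pos 0. Output: "WBBBWBB"
Token 5: literal('G'). Output: "WBBBWBBG"
Token 6: backref(off=3, len=5) (overlapping!). Copied 'BBGBB' from pos 5. Output: "WBBBWBBGBBGBB"
Token 7: backref(off=5, len=5). Copied 'BBGBB' from pos 8. Output: "WBBBWBBGBBGBBBBGBB"
Token 8: literal('F'). Output: "WBBBWBBGBBGBBBBGBBF"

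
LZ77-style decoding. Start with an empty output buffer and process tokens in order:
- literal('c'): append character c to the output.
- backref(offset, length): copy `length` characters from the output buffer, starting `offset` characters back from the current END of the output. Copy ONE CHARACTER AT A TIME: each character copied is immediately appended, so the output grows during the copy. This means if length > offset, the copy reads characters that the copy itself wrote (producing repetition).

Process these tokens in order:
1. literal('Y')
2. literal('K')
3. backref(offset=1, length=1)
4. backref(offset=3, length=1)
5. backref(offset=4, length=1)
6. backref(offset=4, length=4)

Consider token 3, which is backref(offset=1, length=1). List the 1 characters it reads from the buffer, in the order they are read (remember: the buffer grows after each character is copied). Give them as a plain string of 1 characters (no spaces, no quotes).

Answer: K

Derivation:
Token 1: literal('Y'). Output: "Y"
Token 2: literal('K'). Output: "YK"
Token 3: backref(off=1, len=1). Buffer before: "YK" (len 2)
  byte 1: read out[1]='K', append. Buffer now: "YKK"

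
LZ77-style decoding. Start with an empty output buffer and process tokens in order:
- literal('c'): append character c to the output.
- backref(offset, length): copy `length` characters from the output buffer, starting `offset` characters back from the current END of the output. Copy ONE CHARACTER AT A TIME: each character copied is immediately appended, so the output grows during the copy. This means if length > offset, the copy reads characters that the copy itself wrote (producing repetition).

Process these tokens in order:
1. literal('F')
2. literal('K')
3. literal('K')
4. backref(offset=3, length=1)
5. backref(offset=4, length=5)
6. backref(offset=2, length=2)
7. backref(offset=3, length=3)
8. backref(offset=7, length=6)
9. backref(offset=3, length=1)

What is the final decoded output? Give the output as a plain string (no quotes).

Token 1: literal('F'). Output: "F"
Token 2: literal('K'). Output: "FK"
Token 3: literal('K'). Output: "FKK"
Token 4: backref(off=3, len=1). Copied 'F' from pos 0. Output: "FKKF"
Token 5: backref(off=4, len=5) (overlapping!). Copied 'FKKFF' from pos 0. Output: "FKKFFKKFF"
Token 6: backref(off=2, len=2). Copied 'FF' from pos 7. Output: "FKKFFKKFFFF"
Token 7: backref(off=3, len=3). Copied 'FFF' from pos 8. Output: "FKKFFKKFFFFFFF"
Token 8: backref(off=7, len=6). Copied 'FFFFFF' from pos 7. Output: "FKKFFKKFFFFFFFFFFFFF"
Token 9: backref(off=3, len=1). Copied 'F' from pos 17. Output: "FKKFFKKFFFFFFFFFFFFFF"

Answer: FKKFFKKFFFFFFFFFFFFFF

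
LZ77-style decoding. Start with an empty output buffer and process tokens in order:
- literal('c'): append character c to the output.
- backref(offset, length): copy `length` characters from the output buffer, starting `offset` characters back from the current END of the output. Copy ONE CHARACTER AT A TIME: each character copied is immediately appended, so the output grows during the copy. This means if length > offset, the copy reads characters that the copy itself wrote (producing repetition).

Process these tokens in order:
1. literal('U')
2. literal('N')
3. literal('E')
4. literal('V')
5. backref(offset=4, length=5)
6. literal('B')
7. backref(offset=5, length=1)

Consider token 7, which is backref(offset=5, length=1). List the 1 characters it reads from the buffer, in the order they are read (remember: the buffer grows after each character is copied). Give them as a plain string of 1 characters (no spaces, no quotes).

Answer: N

Derivation:
Token 1: literal('U'). Output: "U"
Token 2: literal('N'). Output: "UN"
Token 3: literal('E'). Output: "UNE"
Token 4: literal('V'). Output: "UNEV"
Token 5: backref(off=4, len=5) (overlapping!). Copied 'UNEVU' from pos 0. Output: "UNEVUNEVU"
Token 6: literal('B'). Output: "UNEVUNEVUB"
Token 7: backref(off=5, len=1). Buffer before: "UNEVUNEVUB" (len 10)
  byte 1: read out[5]='N', append. Buffer now: "UNEVUNEVUBN"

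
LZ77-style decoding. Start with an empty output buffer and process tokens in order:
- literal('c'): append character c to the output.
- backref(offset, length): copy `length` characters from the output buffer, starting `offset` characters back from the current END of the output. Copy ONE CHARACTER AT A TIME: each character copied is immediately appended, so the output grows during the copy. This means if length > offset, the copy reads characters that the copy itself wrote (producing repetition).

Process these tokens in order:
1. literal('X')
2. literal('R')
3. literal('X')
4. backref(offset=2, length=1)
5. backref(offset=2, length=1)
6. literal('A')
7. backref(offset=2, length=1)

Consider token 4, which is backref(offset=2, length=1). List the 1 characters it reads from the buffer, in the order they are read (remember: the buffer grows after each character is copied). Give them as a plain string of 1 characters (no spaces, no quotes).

Token 1: literal('X'). Output: "X"
Token 2: literal('R'). Output: "XR"
Token 3: literal('X'). Output: "XRX"
Token 4: backref(off=2, len=1). Buffer before: "XRX" (len 3)
  byte 1: read out[1]='R', append. Buffer now: "XRXR"

Answer: R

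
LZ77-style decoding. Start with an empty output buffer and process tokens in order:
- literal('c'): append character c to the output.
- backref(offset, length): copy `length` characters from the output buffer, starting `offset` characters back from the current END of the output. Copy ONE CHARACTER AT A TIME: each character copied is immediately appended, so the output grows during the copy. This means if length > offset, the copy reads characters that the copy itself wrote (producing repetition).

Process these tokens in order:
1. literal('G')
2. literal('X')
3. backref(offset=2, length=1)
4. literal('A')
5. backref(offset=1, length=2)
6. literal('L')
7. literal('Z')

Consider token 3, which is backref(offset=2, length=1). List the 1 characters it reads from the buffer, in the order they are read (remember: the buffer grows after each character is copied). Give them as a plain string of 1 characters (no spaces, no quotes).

Token 1: literal('G'). Output: "G"
Token 2: literal('X'). Output: "GX"
Token 3: backref(off=2, len=1). Buffer before: "GX" (len 2)
  byte 1: read out[0]='G', append. Buffer now: "GXG"

Answer: G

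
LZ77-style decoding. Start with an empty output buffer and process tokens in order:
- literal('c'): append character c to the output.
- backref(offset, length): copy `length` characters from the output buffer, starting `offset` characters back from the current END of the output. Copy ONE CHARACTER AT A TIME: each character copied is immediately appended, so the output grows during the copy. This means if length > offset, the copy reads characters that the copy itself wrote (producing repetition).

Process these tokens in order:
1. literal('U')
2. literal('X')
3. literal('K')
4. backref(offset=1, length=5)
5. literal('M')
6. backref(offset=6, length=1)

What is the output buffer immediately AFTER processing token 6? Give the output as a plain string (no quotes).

Answer: UXKKKKKKMK

Derivation:
Token 1: literal('U'). Output: "U"
Token 2: literal('X'). Output: "UX"
Token 3: literal('K'). Output: "UXK"
Token 4: backref(off=1, len=5) (overlapping!). Copied 'KKKKK' from pos 2. Output: "UXKKKKKK"
Token 5: literal('M'). Output: "UXKKKKKKM"
Token 6: backref(off=6, len=1). Copied 'K' from pos 3. Output: "UXKKKKKKMK"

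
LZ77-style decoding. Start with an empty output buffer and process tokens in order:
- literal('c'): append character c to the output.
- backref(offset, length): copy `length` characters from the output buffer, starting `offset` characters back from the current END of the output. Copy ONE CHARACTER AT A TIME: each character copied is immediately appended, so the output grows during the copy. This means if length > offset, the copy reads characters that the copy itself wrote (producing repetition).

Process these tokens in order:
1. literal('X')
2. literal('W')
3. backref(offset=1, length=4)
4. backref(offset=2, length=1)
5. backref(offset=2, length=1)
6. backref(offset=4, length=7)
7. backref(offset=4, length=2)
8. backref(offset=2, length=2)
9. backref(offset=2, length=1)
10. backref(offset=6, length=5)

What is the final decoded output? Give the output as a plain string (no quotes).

Token 1: literal('X'). Output: "X"
Token 2: literal('W'). Output: "XW"
Token 3: backref(off=1, len=4) (overlapping!). Copied 'WWWW' from pos 1. Output: "XWWWWW"
Token 4: backref(off=2, len=1). Copied 'W' from pos 4. Output: "XWWWWWW"
Token 5: backref(off=2, len=1). Copied 'W' from pos 5. Output: "XWWWWWWW"
Token 6: backref(off=4, len=7) (overlapping!). Copied 'WWWWWWW' from pos 4. Output: "XWWWWWWWWWWWWWW"
Token 7: backref(off=4, len=2). Copied 'WW' from pos 11. Output: "XWWWWWWWWWWWWWWWW"
Token 8: backref(off=2, len=2). Copied 'WW' from pos 15. Output: "XWWWWWWWWWWWWWWWWWW"
Token 9: backref(off=2, len=1). Copied 'W' from pos 17. Output: "XWWWWWWWWWWWWWWWWWWW"
Token 10: backref(off=6, len=5). Copied 'WWWWW' from pos 14. Output: "XWWWWWWWWWWWWWWWWWWWWWWWW"

Answer: XWWWWWWWWWWWWWWWWWWWWWWWW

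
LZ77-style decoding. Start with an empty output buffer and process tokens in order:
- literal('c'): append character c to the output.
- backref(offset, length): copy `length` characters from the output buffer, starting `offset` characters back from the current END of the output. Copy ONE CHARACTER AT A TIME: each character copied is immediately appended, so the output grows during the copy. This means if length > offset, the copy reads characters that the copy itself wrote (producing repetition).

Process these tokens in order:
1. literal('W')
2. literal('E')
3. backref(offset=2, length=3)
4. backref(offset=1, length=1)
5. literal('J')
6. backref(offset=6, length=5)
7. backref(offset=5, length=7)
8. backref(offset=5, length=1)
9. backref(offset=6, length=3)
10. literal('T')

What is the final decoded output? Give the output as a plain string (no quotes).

Token 1: literal('W'). Output: "W"
Token 2: literal('E'). Output: "WE"
Token 3: backref(off=2, len=3) (overlapping!). Copied 'WEW' from pos 0. Output: "WEWEW"
Token 4: backref(off=1, len=1). Copied 'W' from pos 4. Output: "WEWEWW"
Token 5: literal('J'). Output: "WEWEWWJ"
Token 6: backref(off=6, len=5). Copied 'EWEWW' from pos 1. Output: "WEWEWWJEWEWW"
Token 7: backref(off=5, len=7) (overlapping!). Copied 'EWEWWEW' from pos 7. Output: "WEWEWWJEWEWWEWEWWEW"
Token 8: backref(off=5, len=1). Copied 'E' from pos 14. Output: "WEWEWWJEWEWWEWEWWEWE"
Token 9: backref(off=6, len=3). Copied 'EWW' from pos 14. Output: "WEWEWWJEWEWWEWEWWEWEEWW"
Token 10: literal('T'). Output: "WEWEWWJEWEWWEWEWWEWEEWWT"

Answer: WEWEWWJEWEWWEWEWWEWEEWWT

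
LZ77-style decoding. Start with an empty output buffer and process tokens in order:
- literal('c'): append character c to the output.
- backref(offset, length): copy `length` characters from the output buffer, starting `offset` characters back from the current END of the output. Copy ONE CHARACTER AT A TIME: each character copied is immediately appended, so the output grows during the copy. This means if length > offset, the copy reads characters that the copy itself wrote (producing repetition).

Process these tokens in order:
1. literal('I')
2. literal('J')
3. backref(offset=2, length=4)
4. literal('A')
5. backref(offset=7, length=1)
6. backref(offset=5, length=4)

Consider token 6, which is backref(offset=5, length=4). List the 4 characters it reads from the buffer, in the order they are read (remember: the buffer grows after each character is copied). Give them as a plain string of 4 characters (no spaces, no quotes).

Answer: JIJA

Derivation:
Token 1: literal('I'). Output: "I"
Token 2: literal('J'). Output: "IJ"
Token 3: backref(off=2, len=4) (overlapping!). Copied 'IJIJ' from pos 0. Output: "IJIJIJ"
Token 4: literal('A'). Output: "IJIJIJA"
Token 5: backref(off=7, len=1). Copied 'I' from pos 0. Output: "IJIJIJAI"
Token 6: backref(off=5, len=4). Buffer before: "IJIJIJAI" (len 8)
  byte 1: read out[3]='J', append. Buffer now: "IJIJIJAIJ"
  byte 2: read out[4]='I', append. Buffer now: "IJIJIJAIJI"
  byte 3: read out[5]='J', append. Buffer now: "IJIJIJAIJIJ"
  byte 4: read out[6]='A', append. Buffer now: "IJIJIJAIJIJA"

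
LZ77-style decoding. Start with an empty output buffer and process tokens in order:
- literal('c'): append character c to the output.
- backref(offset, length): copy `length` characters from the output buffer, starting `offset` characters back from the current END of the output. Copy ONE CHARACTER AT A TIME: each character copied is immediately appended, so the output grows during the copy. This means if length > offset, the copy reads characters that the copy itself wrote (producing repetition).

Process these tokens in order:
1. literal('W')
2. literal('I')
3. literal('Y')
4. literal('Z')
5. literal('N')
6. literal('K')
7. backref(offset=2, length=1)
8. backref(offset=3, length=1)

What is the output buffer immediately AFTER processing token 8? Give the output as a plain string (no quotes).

Answer: WIYZNKNN

Derivation:
Token 1: literal('W'). Output: "W"
Token 2: literal('I'). Output: "WI"
Token 3: literal('Y'). Output: "WIY"
Token 4: literal('Z'). Output: "WIYZ"
Token 5: literal('N'). Output: "WIYZN"
Token 6: literal('K'). Output: "WIYZNK"
Token 7: backref(off=2, len=1). Copied 'N' from pos 4. Output: "WIYZNKN"
Token 8: backref(off=3, len=1). Copied 'N' from pos 4. Output: "WIYZNKNN"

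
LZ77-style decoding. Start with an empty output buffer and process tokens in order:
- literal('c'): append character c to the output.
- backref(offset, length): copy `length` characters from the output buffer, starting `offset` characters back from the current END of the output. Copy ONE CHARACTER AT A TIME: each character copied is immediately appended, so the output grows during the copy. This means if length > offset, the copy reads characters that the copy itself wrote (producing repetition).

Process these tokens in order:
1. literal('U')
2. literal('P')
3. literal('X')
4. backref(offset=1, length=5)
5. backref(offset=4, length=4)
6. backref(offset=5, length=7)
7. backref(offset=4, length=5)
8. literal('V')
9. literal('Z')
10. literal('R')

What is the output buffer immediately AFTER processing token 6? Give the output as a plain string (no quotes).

Answer: UPXXXXXXXXXXXXXXXXX

Derivation:
Token 1: literal('U'). Output: "U"
Token 2: literal('P'). Output: "UP"
Token 3: literal('X'). Output: "UPX"
Token 4: backref(off=1, len=5) (overlapping!). Copied 'XXXXX' from pos 2. Output: "UPXXXXXX"
Token 5: backref(off=4, len=4). Copied 'XXXX' from pos 4. Output: "UPXXXXXXXXXX"
Token 6: backref(off=5, len=7) (overlapping!). Copied 'XXXXXXX' from pos 7. Output: "UPXXXXXXXXXXXXXXXXX"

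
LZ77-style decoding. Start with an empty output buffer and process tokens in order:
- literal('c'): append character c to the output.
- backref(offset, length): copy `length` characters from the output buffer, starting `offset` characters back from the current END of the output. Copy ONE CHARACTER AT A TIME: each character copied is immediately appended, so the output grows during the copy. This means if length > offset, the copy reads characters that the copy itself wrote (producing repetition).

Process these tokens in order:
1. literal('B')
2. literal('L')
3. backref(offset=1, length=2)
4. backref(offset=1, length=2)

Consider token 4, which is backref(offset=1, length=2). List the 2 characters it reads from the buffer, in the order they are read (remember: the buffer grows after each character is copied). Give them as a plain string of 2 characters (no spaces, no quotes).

Token 1: literal('B'). Output: "B"
Token 2: literal('L'). Output: "BL"
Token 3: backref(off=1, len=2) (overlapping!). Copied 'LL' from pos 1. Output: "BLLL"
Token 4: backref(off=1, len=2). Buffer before: "BLLL" (len 4)
  byte 1: read out[3]='L', append. Buffer now: "BLLLL"
  byte 2: read out[4]='L', append. Buffer now: "BLLLLL"

Answer: LL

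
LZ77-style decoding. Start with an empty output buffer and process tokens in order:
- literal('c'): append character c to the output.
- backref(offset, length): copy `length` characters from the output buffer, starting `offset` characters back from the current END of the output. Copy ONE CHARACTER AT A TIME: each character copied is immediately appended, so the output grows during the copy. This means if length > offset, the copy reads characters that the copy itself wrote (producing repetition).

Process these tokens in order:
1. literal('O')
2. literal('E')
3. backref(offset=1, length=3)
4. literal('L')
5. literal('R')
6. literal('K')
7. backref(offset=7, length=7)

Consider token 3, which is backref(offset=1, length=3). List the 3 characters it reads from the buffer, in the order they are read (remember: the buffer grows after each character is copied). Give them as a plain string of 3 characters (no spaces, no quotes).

Answer: EEE

Derivation:
Token 1: literal('O'). Output: "O"
Token 2: literal('E'). Output: "OE"
Token 3: backref(off=1, len=3). Buffer before: "OE" (len 2)
  byte 1: read out[1]='E', append. Buffer now: "OEE"
  byte 2: read out[2]='E', append. Buffer now: "OEEE"
  byte 3: read out[3]='E', append. Buffer now: "OEEEE"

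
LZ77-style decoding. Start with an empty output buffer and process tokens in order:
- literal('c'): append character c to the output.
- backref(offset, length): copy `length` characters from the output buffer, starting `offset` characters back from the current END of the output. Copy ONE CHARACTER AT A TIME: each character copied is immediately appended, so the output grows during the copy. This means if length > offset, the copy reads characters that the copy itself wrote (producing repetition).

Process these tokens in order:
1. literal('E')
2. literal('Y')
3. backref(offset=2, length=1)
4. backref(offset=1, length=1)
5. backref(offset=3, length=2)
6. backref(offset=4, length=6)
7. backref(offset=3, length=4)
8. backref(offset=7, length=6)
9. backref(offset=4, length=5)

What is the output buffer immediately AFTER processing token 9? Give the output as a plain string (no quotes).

Token 1: literal('E'). Output: "E"
Token 2: literal('Y'). Output: "EY"
Token 3: backref(off=2, len=1). Copied 'E' from pos 0. Output: "EYE"
Token 4: backref(off=1, len=1). Copied 'E' from pos 2. Output: "EYEE"
Token 5: backref(off=3, len=2). Copied 'YE' from pos 1. Output: "EYEEYE"
Token 6: backref(off=4, len=6) (overlapping!). Copied 'EEYEEE' from pos 2. Output: "EYEEYEEEYEEE"
Token 7: backref(off=3, len=4) (overlapping!). Copied 'EEEE' from pos 9. Output: "EYEEYEEEYEEEEEEE"
Token 8: backref(off=7, len=6). Copied 'EEEEEE' from pos 9. Output: "EYEEYEEEYEEEEEEEEEEEEE"
Token 9: backref(off=4, len=5) (overlapping!). Copied 'EEEEE' from pos 18. Output: "EYEEYEEEYEEEEEEEEEEEEEEEEEE"

Answer: EYEEYEEEYEEEEEEEEEEEEEEEEEE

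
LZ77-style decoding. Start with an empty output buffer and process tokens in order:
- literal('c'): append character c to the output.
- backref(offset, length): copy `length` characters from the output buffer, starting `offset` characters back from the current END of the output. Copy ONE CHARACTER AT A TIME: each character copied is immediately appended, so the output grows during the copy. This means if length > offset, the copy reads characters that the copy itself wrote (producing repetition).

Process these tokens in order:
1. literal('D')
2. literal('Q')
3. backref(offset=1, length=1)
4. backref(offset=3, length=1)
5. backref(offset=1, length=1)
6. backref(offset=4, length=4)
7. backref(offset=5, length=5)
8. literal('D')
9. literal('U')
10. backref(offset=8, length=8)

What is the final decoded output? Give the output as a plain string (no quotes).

Token 1: literal('D'). Output: "D"
Token 2: literal('Q'). Output: "DQ"
Token 3: backref(off=1, len=1). Copied 'Q' from pos 1. Output: "DQQ"
Token 4: backref(off=3, len=1). Copied 'D' from pos 0. Output: "DQQD"
Token 5: backref(off=1, len=1). Copied 'D' from pos 3. Output: "DQQDD"
Token 6: backref(off=4, len=4). Copied 'QQDD' from pos 1. Output: "DQQDDQQDD"
Token 7: backref(off=5, len=5). Copied 'DQQDD' from pos 4. Output: "DQQDDQQDDDQQDD"
Token 8: literal('D'). Output: "DQQDDQQDDDQQDDD"
Token 9: literal('U'). Output: "DQQDDQQDDDQQDDDU"
Token 10: backref(off=8, len=8). Copied 'DDQQDDDU' from pos 8. Output: "DQQDDQQDDDQQDDDUDDQQDDDU"

Answer: DQQDDQQDDDQQDDDUDDQQDDDU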